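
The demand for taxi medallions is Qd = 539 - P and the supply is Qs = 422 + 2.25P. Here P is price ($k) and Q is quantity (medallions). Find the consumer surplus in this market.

Equating demand and supply, 539 - P = 422 + 2.25P gives 3.25P = 117, so P* = 36.
From the demand curve, Q* = 539 - 36 = 503.
Demand choke price (Qd = 0): P = 539. Consumer surplus = ½ × (539 - 36) × 503 = 126504.5.

Consumer surplus = 126504.5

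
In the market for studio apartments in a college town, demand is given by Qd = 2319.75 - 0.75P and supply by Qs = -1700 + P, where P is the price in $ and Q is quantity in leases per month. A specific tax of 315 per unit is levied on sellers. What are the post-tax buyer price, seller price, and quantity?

P_b = 2477, P_s = 2162, Q = 462

The tax drives a wedge P_b - P_s = 315. Substituting P_s = P_b - 315 into supply: Qs = -2015 + P_b.
Market clearing requires 2319.75 - 0.75P_b = -2015 + P_b; hence 4334.75 = 1.75P_b and P_b = 2477.
So P_s = 2162 and the quantity traded is Q = 2319.75 - 0.75(2477) = 462.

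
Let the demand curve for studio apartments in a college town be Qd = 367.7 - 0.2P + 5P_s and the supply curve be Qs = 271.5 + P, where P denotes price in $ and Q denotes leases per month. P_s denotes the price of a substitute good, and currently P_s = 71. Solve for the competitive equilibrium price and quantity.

P* = 376, Q* = 647.5

With P_s = 71, demand is Qd = 722.7 - 0.2P.
Set Qd = Qs: 722.7 - 0.2P = 271.5 + P, so 451.2 = 1.2P and P* = 376.
From the demand curve, Q* = 722.7 - 0.2(376) = 647.5.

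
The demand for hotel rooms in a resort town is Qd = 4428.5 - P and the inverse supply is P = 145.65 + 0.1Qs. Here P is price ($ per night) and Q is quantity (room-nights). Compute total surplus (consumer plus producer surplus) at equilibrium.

Total surplus = 8337638.2375

Rewriting in direct form: Qs = -1456.5 + 10P.
Equating demand and supply, 4428.5 - P = -1456.5 + 10P gives 11P = 5885, so P* = 535.
Then Q* = 4428.5 - 535 = 3893.5.
Demand choke price = 4428.5; supply choke price = 145.65. CS = ½(4428.5 - 535)(3893.5) = 7579671.125; PS = ½(535 - 145.65)(3893.5) = 757967.1125. Total surplus = 8337638.2375.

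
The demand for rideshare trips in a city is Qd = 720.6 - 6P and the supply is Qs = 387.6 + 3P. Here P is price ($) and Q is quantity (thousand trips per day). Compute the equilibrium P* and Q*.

At equilibrium Qd = Qs, so 720.6 - 6P = 387.6 + 3P; collecting terms, 333 = 9P and P* = 37.
From the demand curve, Q* = 720.6 - 6(37) = 498.6.

P* = 37, Q* = 498.6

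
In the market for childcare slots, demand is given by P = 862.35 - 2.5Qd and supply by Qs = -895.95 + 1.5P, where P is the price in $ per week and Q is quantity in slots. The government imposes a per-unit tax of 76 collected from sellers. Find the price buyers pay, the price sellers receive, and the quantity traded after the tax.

P_b = 713.1, P_s = 637.1, Q = 59.7

In direct form, Qd = 344.94 - 0.4P.
With a tax of 76 on sellers, they supply based on the net price P_s = P_b - 76, so Qs = -1009.95 + 1.5P_b.
Market clearing requires 344.94 - 0.4P_b = -1009.95 + 1.5P_b; hence 1354.89 = 1.9P_b and P_b = 713.1.
Then P_s = 713.1 - 76 = 637.1 and Q = 344.94 - 0.4(713.1) = 59.7.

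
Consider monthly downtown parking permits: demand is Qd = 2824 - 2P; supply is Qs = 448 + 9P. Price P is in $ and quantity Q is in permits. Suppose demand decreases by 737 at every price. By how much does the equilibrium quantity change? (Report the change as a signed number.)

ΔQ = -603

Set Qd = Qs: 2824 - 2P = 448 + 9P, so 2376 = 11P and P* = 216.
Plugging P* into demand: Q* = 2824 - 2(216) = 2392.
After the shift, demand is Qd = 2087 - 2P.
The new intersection has 1639 = 11P, i.e. P = 149, Q = 1789.
ΔQ = 1789 - 2392 = -603.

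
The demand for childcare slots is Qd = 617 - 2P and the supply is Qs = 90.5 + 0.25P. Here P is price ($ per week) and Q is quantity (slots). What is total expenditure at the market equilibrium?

Set Qd = Qs: 617 - 2P = 90.5 + 0.25P, so 526.5 = 2.25P and P* = 234.
From the demand curve, Q* = 617 - 2(234) = 149.
Total expenditure = P* × Q* = 234 × 149 = 34866.

Total expenditure = 34866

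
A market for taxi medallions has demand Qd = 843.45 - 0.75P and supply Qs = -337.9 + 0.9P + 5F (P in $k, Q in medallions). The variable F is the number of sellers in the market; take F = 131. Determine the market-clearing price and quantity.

P* = 319, Q* = 604.2

With F = 131, supply is Qs = 317.1 + 0.9P.
At equilibrium Qd = Qs, so 843.45 - 0.75P = 317.1 + 0.9P; collecting terms, 526.35 = 1.65P and P* = 319.
Plugging P* into demand: Q* = 843.45 - 0.75(319) = 604.2.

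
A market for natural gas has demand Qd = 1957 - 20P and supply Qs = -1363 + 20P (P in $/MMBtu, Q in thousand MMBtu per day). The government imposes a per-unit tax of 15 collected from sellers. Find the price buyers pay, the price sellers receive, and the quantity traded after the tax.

P_b = 90.5, P_s = 75.5, Q = 147

The tax drives a wedge P_b - P_s = 15. Substituting P_s = P_b - 15 into supply: Qs = -1663 + 20P_b.
Set Qd = Qs: 1957 - 20P_b = -1663 + 20P_b, so 3620 = 40P_b and P_b = 90.5.
Then P_s = 90.5 - 15 = 75.5 and Q = 1957 - 20(90.5) = 147.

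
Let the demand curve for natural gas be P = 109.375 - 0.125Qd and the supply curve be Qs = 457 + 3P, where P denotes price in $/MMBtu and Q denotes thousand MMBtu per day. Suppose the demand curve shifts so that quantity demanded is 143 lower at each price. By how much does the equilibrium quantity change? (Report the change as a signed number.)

Rewriting in direct form: Qd = 875 - 8P.
Set Qd = Qs: 875 - 8P = 457 + 3P, so 418 = 11P and P* = 38.
Substitute back: Q* = 875 - 8(38) = 571.
After the shift, demand is Qd = 732 - 8P.
Re-solving, 11P = 275 gives P = 25 and Q = 532.
ΔQ = 532 - 571 = -39.

ΔQ = -39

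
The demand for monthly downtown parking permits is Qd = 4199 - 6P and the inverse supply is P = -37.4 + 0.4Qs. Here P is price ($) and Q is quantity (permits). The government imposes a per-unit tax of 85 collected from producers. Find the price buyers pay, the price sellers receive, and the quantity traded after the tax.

P_b = 508, P_s = 423, Q = 1151

Rewriting in direct form: Qs = 93.5 + 2.5P.
With a tax of 85 on producers, they supply based on the net price P_s = P_b - 85, so Qs = -119 + 2.5P_b.
Equate demand and the shifted supply: 4199 - 6P_b = -119 + 2.5P_b, giving 8.5P_b = 4318, so P_b = 508.
So P_s = 423 and the quantity traded is Q = 4199 - 6(508) = 1151.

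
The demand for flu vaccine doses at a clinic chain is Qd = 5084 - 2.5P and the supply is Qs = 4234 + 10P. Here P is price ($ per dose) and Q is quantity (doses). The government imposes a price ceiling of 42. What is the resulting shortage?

Shortage = 325

At P = 42: Qd = 4979 and Qs = 4654.
Shortage = Qd - Qs = 4979 - 4654 = 325.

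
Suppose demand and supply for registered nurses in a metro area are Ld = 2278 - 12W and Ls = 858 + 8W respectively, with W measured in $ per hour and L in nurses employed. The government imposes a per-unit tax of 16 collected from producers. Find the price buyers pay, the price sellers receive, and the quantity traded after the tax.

W_b = 77.4, W_s = 61.4, L = 1349.2

The tax drives a wedge W_b - W_s = 16. Substituting W_s = W_b - 16 into supply: Ls = 730 + 8W_b.
Equate demand and the shifted supply: 2278 - 12W_b = 730 + 8W_b, giving 20W_b = 1548, so W_b = 77.4.
Then W_s = 77.4 - 16 = 61.4 and L = 2278 - 12(77.4) = 1349.2.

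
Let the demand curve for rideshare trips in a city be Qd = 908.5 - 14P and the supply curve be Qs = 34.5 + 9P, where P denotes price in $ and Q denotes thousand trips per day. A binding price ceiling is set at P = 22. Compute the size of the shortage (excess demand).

Shortage = 368

Evaluating both curves at the ceiling price 22 gives Qd = 600.5, Qs = 232.5.
Shortage = Qd - Qs = 600.5 - 232.5 = 368.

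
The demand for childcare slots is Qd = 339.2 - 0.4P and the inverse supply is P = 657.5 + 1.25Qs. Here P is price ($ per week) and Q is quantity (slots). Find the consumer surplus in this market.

Inverting to quantity form: Qs = -526 + 0.8P.
Set Qd = Qs: 339.2 - 0.4P = -526 + 0.8P, so 865.2 = 1.2P and P* = 721.
Then Q* = 339.2 - 0.4(721) = 50.8.
Demand choke price (Qd = 0): P = 339.2/0.4 = 848. Consumer surplus = ½ × (848 - 721) × 50.8 = 3225.8.

Consumer surplus = 3225.8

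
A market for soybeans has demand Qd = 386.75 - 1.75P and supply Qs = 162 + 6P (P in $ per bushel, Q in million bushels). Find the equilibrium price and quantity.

P* = 29, Q* = 336

The market clears where 386.75 - 1.75P = 162 + 6P. Rearranging, 7.75P = 224.75, hence P* = 29.
Then Q* = 386.75 - 1.75(29) = 336.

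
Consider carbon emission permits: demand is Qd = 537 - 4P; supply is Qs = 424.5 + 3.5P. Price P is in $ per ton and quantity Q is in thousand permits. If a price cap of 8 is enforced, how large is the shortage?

Evaluating both curves at the ceiling price 8 gives Qd = 505, Qs = 452.5.
Shortage = Qd - Qs = 505 - 452.5 = 52.5.

Shortage = 52.5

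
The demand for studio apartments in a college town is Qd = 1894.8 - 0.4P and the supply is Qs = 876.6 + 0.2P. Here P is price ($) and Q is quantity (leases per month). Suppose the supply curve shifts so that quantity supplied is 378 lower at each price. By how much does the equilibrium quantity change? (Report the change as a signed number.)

ΔQ = -252

Set Qd = Qs: 1894.8 - 0.4P = 876.6 + 0.2P, so 1018.2 = 0.6P and P* = 1697.
From the demand curve, Q* = 1894.8 - 0.4(1697) = 1216.
After the shift, supply is Qs = 498.6 + 0.2P.
Re-solving, 0.6P = 1396.2 gives P = 2327 and Q = 964.
ΔQ = 964 - 1216 = -252.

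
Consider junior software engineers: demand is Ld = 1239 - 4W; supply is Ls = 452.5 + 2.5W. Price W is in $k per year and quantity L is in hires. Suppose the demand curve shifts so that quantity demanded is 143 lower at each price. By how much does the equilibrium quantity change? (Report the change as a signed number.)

Set Ld = Ls: 1239 - 4W = 452.5 + 2.5W, so 786.5 = 6.5W and W* = 121.
Then L* = 1239 - 4(121) = 755.
After the shift, demand is Ld = 1096 - 4W.
New equilibrium: 643.5 = 6.5W, so W = 99 and L = 700.
ΔL = 700 - 755 = -55.

ΔL = -55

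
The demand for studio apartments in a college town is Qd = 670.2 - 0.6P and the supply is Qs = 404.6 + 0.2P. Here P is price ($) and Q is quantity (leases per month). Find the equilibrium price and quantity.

P* = 332, Q* = 471

The market clears where 670.2 - 0.6P = 404.6 + 0.2P. Rearranging, 0.8P = 265.6, hence P* = 332.
Substitute back: Q* = 670.2 - 0.6(332) = 471.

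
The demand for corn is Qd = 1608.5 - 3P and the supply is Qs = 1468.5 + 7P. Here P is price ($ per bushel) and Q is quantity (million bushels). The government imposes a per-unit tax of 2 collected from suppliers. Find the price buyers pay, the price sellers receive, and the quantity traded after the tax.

Suppliers keep P_s = P_b - 2 per unit, so supply in terms of the buyer price is Qs = 1454.5 + 7P_b.
Equate demand and the shifted supply: 1608.5 - 3P_b = 1454.5 + 7P_b, giving 10P_b = 154, so P_b = 15.4.
So P_s = 13.4 and the quantity traded is Q = 1608.5 - 3(15.4) = 1562.3.

P_b = 15.4, P_s = 13.4, Q = 1562.3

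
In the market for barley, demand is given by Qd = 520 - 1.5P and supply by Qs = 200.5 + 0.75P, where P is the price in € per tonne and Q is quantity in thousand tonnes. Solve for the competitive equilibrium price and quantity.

P* = 142, Q* = 307

At equilibrium Qd = Qs, so 520 - 1.5P = 200.5 + 0.75P; collecting terms, 319.5 = 2.25P and P* = 142.
Substitute back: Q* = 520 - 1.5(142) = 307.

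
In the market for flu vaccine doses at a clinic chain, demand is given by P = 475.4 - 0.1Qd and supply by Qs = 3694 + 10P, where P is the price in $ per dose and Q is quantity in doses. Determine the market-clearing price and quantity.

In direct form, Qd = 4754 - 10P.
At equilibrium Qd = Qs, so 4754 - 10P = 3694 + 10P; collecting terms, 1060 = 20P and P* = 53.
Substitute back: Q* = 4754 - 10(53) = 4224.

P* = 53, Q* = 4224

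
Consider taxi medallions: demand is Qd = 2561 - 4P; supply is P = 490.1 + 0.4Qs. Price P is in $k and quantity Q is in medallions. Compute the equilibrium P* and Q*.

Solving each curve for Q: Qs = -1225.25 + 2.5P.
At equilibrium Qd = Qs, so 2561 - 4P = -1225.25 + 2.5P; collecting terms, 3786.25 = 6.5P and P* = 582.5.
Substitute back: Q* = 2561 - 4(582.5) = 231.

P* = 582.5, Q* = 231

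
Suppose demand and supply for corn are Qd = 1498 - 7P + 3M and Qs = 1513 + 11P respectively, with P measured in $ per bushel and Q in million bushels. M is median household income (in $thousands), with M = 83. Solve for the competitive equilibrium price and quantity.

P* = 13, Q* = 1656

With M = 83, demand is Qd = 1747 - 7P.
Equating demand and supply, 1747 - 7P = 1513 + 11P gives 18P = 234, so P* = 13.
Then Q* = 1747 - 7(13) = 1656.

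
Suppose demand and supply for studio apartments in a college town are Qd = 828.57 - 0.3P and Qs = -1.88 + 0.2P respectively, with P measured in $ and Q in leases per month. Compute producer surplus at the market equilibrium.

Set Qd = Qs: 828.57 - 0.3P = -1.88 + 0.2P, so 830.45 = 0.5P and P* = 1660.9.
Substitute back: Q* = 828.57 - 0.3(1660.9) = 330.3.
Supply choke price (Qs = 0): P = 9.4. Producer surplus = ½ × (1660.9 - 9.4) × 330.3 = 272745.225.

Producer surplus = 272745.225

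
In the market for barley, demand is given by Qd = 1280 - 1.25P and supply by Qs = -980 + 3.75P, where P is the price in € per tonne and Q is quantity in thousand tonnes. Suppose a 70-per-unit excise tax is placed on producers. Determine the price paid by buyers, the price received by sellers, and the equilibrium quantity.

P_b = 504.5, P_s = 434.5, Q = 649.375

Producers keep P_s = P_b - 70 per unit, so supply in terms of the buyer price is Qs = -1242.5 + 3.75P_b.
Equate demand and the shifted supply: 1280 - 1.25P_b = -1242.5 + 3.75P_b, giving 5P_b = 2522.5, so P_b = 504.5.
Then P_s = 504.5 - 70 = 434.5 and Q = 1280 - 1.25(504.5) = 649.375.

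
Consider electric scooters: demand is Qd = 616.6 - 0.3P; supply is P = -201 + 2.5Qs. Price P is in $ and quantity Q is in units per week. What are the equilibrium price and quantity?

Inverting to quantity form: Qs = 80.4 + 0.4P.
Equating demand and supply, 616.6 - 0.3P = 80.4 + 0.4P gives 0.7P = 536.2, so P* = 766.
From the demand curve, Q* = 616.6 - 0.3(766) = 386.8.

P* = 766, Q* = 386.8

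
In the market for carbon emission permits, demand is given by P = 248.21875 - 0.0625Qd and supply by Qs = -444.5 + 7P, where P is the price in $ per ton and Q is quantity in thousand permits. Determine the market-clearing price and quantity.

P* = 192, Q* = 899.5

In direct form, Qd = 3971.5 - 16P.
Equating demand and supply, 3971.5 - 16P = -444.5 + 7P gives 23P = 4416, so P* = 192.
Plugging P* into demand: Q* = 3971.5 - 16(192) = 899.5.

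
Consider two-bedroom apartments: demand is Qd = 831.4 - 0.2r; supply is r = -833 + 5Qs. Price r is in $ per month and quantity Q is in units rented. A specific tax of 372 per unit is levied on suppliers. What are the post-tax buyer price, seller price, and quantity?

Rewriting in direct form: Qs = 166.6 + 0.2r.
With a tax of 372 on suppliers, they supply based on the net price r_s = r_b - 372, so Qs = 92.2 + 0.2r_b.
Equate demand and the shifted supply: 831.4 - 0.2r_b = 92.2 + 0.2r_b, giving 0.4r_b = 739.2, so r_b = 1848.
So r_s = 1476 and the quantity traded is Q = 831.4 - 0.2(1848) = 461.8.

r_b = 1848, r_s = 1476, Q = 461.8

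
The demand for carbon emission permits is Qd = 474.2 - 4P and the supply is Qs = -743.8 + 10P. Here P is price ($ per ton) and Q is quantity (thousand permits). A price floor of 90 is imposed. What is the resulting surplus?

Surplus = 42

At P = 90: Qd = 114.2 and Qs = 156.2.
Surplus = Qs - Qd = 156.2 - 114.2 = 42.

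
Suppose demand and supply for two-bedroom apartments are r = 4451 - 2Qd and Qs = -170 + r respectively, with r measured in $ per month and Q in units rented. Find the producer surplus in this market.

Producer surplus = 1018164.5

In direct form, Qd = 2225.5 - 0.5r.
Equating demand and supply, 2225.5 - 0.5r = -170 + r gives 1.5r = 2395.5, so r* = 1597.
Plugging r* into demand: Q* = 2225.5 - 0.5(1597) = 1427.
Supply choke price (Qs = 0): r = 170. Producer surplus = ½ × (1597 - 170) × 1427 = 1018164.5.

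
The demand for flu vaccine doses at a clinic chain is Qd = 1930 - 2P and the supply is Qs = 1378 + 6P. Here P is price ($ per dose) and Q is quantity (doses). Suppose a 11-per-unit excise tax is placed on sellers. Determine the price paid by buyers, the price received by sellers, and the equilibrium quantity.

P_b = 77.25, P_s = 66.25, Q = 1775.5

The tax drives a wedge P_b - P_s = 11. Substituting P_s = P_b - 11 into supply: Qs = 1312 + 6P_b.
Set Qd = Qs: 1930 - 2P_b = 1312 + 6P_b, so 618 = 8P_b and P_b = 77.25.
So P_s = 66.25 and the quantity traded is Q = 1930 - 2(77.25) = 1775.5.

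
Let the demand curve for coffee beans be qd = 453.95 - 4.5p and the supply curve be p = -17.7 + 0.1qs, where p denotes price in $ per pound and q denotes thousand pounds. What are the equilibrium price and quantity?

Solving each curve for q: qs = 177 + 10p.
At equilibrium qd = qs, so 453.95 - 4.5p = 177 + 10p; collecting terms, 276.95 = 14.5p and p* = 19.1.
From the demand curve, q* = 453.95 - 4.5(19.1) = 368.

p* = 19.1, q* = 368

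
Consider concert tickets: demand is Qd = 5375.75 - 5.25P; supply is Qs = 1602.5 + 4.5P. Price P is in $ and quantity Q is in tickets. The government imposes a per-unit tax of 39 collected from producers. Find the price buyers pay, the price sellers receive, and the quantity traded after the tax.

Producers keep P_s = P_b - 39 per unit, so supply in terms of the buyer price is Qs = 1427 + 4.5P_b.
Equate demand and the shifted supply: 5375.75 - 5.25P_b = 1427 + 4.5P_b, giving 9.75P_b = 3948.75, so P_b = 405.
Then P_s = 405 - 39 = 366 and Q = 5375.75 - 5.25(405) = 3249.5.

P_b = 405, P_s = 366, Q = 3249.5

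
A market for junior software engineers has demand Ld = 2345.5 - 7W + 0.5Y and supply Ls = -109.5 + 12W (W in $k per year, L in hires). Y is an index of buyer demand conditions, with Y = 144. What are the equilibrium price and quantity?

With Y = 144, demand is Ld = 2417.5 - 7W.
Set Ld = Ls: 2417.5 - 7W = -109.5 + 12W, so 2527 = 19W and W* = 133.
From the demand curve, L* = 2417.5 - 7(133) = 1486.5.

W* = 133, L* = 1486.5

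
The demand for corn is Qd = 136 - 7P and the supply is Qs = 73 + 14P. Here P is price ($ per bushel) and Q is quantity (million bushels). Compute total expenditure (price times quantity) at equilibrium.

Total expenditure = 345

The market clears where 136 - 7P = 73 + 14P. Rearranging, 21P = 63, hence P* = 3.
Then Q* = 136 - 7(3) = 115.
Total expenditure = P* × Q* = 3 × 115 = 345.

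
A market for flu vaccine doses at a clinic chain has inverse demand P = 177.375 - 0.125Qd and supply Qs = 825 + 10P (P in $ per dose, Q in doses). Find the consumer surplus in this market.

Consumer surplus = 83376.5625

In direct form, Qd = 1419 - 8P.
At equilibrium Qd = Qs, so 1419 - 8P = 825 + 10P; collecting terms, 594 = 18P and P* = 33.
From the demand curve, Q* = 1419 - 8(33) = 1155.
Demand choke price (Qd = 0): P = 1419/8 = 177.375. Consumer surplus = ½ × (177.375 - 33) × 1155 = 83376.5625.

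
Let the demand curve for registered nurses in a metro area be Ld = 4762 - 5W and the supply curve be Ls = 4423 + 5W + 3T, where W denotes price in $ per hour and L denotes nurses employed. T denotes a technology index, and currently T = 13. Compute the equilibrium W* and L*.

With T = 13, supply is Ls = 4462 + 5W.
Equating demand and supply, 4762 - 5W = 4462 + 5W gives 10W = 300, so W* = 30.
Substitute back: L* = 4762 - 5(30) = 4612.

W* = 30, L* = 4612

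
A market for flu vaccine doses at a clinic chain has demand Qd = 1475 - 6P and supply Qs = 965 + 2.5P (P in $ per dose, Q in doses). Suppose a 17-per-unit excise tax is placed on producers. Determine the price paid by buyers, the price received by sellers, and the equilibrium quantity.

P_b = 65, P_s = 48, Q = 1085

Producers keep P_s = P_b - 17 per unit, so supply in terms of the buyer price is Qs = 922.5 + 2.5P_b.
Set Qd = Qs: 1475 - 6P_b = 922.5 + 2.5P_b, so 552.5 = 8.5P_b and P_b = 65.
So P_s = 48 and the quantity traded is Q = 1475 - 6(65) = 1085.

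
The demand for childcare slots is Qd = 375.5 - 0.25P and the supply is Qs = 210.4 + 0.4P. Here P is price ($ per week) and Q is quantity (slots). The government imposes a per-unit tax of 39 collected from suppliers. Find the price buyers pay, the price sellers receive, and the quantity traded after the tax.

With a tax of 39 on suppliers, they supply based on the net price P_s = P_b - 39, so Qs = 194.8 + 0.4P_b.
Market clearing requires 375.5 - 0.25P_b = 194.8 + 0.4P_b; hence 180.7 = 0.65P_b and P_b = 278.
Then P_s = 278 - 39 = 239 and Q = 375.5 - 0.25(278) = 306.

P_b = 278, P_s = 239, Q = 306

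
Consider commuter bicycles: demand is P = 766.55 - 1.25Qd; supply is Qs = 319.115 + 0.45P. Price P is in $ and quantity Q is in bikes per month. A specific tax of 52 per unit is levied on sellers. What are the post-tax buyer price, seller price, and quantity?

P_b = 254.02, P_s = 202.02, Q = 410.024

Rewriting in direct form: Qd = 613.24 - 0.8P.
The tax drives a wedge P_b - P_s = 52. Substituting P_s = P_b - 52 into supply: Qs = 295.715 + 0.45P_b.
Equate demand and the shifted supply: 613.24 - 0.8P_b = 295.715 + 0.45P_b, giving 1.25P_b = 317.525, so P_b = 254.02.
Then P_s = 254.02 - 52 = 202.02 and Q = 613.24 - 0.8(254.02) = 410.024.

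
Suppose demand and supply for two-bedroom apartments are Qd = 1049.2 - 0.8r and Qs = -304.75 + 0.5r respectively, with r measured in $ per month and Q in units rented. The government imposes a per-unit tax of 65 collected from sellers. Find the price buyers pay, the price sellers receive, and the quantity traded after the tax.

r_b = 1066.5, r_s = 1001.5, Q = 196

The tax drives a wedge r_b - r_s = 65. Substituting r_s = r_b - 65 into supply: Qs = -337.25 + 0.5r_b.
Set Qd = Qs: 1049.2 - 0.8r_b = -337.25 + 0.5r_b, so 1386.45 = 1.3r_b and r_b = 1066.5.
So r_s = 1001.5 and the quantity traded is Q = 1049.2 - 0.8(1066.5) = 196.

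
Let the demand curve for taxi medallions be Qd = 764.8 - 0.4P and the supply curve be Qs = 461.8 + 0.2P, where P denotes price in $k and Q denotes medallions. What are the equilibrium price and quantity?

P* = 505, Q* = 562.8

At equilibrium Qd = Qs, so 764.8 - 0.4P = 461.8 + 0.2P; collecting terms, 303 = 0.6P and P* = 505.
Plugging P* into demand: Q* = 764.8 - 0.4(505) = 562.8.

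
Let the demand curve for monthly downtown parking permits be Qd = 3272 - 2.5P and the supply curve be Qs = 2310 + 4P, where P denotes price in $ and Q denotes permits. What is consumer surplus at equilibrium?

Consumer surplus = 1684320.8

Equating demand and supply, 3272 - 2.5P = 2310 + 4P gives 6.5P = 962, so P* = 148.
Substitute back: Q* = 3272 - 2.5(148) = 2902.
Demand choke price (Qd = 0): P = 3272/2.5 = 1308.8. Consumer surplus = ½ × (1308.8 - 148) × 2902 = 1684320.8.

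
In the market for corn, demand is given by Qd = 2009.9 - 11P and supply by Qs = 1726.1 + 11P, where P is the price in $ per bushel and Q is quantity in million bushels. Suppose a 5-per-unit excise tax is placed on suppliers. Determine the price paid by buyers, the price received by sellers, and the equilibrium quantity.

Suppliers keep P_s = P_b - 5 per unit, so supply in terms of the buyer price is Qs = 1671.1 + 11P_b.
Equate demand and the shifted supply: 2009.9 - 11P_b = 1671.1 + 11P_b, giving 22P_b = 338.8, so P_b = 15.4.
Then P_s = 15.4 - 5 = 10.4 and Q = 2009.9 - 11(15.4) = 1840.5.

P_b = 15.4, P_s = 10.4, Q = 1840.5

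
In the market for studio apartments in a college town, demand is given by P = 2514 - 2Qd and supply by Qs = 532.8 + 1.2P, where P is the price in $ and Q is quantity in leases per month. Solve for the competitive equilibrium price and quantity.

Rewriting in direct form: Qd = 1257 - 0.5P.
At equilibrium Qd = Qs, so 1257 - 0.5P = 532.8 + 1.2P; collecting terms, 724.2 = 1.7P and P* = 426.
Then Q* = 1257 - 0.5(426) = 1044.

P* = 426, Q* = 1044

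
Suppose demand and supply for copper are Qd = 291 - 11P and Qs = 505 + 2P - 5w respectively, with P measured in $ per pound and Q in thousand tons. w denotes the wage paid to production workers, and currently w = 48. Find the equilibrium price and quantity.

With w = 48, supply is Qs = 265 + 2P.
The market clears where 291 - 11P = 265 + 2P. Rearranging, 13P = 26, hence P* = 2.
Plugging P* into demand: Q* = 291 - 11(2) = 269.

P* = 2, Q* = 269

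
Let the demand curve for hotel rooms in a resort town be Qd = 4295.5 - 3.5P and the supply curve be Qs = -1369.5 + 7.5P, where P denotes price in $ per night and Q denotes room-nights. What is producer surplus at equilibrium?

The market clears where 4295.5 - 3.5P = -1369.5 + 7.5P. Rearranging, 11P = 5665, hence P* = 515.
From the demand curve, Q* = 4295.5 - 3.5(515) = 2493.
Supply choke price (Qs = 0): P = 182.6. Producer surplus = ½ × (515 - 182.6) × 2493 = 414336.6.

Producer surplus = 414336.6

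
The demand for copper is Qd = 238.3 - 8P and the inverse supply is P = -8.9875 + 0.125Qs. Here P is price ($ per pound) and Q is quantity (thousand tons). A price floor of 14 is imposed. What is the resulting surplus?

Surplus = 57.6

Solving each curve for Q: Qs = 71.9 + 8P.
Evaluating both curves at the floor price 14 gives Qd = 126.3, Qs = 183.9.
Surplus = Qs - Qd = 183.9 - 126.3 = 57.6.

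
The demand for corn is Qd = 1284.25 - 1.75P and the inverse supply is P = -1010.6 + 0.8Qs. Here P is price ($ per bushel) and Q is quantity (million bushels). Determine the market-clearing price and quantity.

P* = 7, Q* = 1272

Solving each curve for Q: Qs = 1263.25 + 1.25P.
At equilibrium Qd = Qs, so 1284.25 - 1.75P = 1263.25 + 1.25P; collecting terms, 21 = 3P and P* = 7.
From the demand curve, Q* = 1284.25 - 1.75(7) = 1272.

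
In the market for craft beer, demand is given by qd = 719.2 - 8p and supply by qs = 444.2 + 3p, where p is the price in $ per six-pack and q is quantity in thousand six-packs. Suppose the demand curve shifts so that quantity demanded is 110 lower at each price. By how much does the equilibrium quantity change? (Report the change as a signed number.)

Set qd = qs: 719.2 - 8p = 444.2 + 3p, so 275 = 11p and p* = 25.
Then q* = 719.2 - 8(25) = 519.2.
After the shift, demand is qd = 609.2 - 8p.
The new intersection has 165 = 11p, i.e. p = 15, q = 489.2.
Δq = 489.2 - 519.2 = -30.

Δq = -30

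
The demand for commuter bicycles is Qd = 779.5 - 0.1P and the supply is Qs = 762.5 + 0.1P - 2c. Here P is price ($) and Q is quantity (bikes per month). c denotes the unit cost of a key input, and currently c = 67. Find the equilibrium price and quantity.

P* = 755, Q* = 704

With c = 67, supply is Qs = 628.5 + 0.1P.
The market clears where 779.5 - 0.1P = 628.5 + 0.1P. Rearranging, 0.2P = 151, hence P* = 755.
Plugging P* into demand: Q* = 779.5 - 0.1(755) = 704.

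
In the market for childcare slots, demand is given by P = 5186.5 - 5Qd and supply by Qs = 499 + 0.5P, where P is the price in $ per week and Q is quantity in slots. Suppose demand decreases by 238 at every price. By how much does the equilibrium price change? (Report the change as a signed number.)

In direct form, Qd = 1037.3 - 0.2P.
At equilibrium Qd = Qs, so 1037.3 - 0.2P = 499 + 0.5P; collecting terms, 538.3 = 0.7P and P* = 769.
Then Q* = 1037.3 - 0.2(769) = 883.5.
After the shift, demand is Qd = 799.3 - 0.2P.
The new intersection has 300.3 = 0.7P, i.e. P = 429, Q = 713.5.
ΔP = 429 - 769 = -340.

ΔP = -340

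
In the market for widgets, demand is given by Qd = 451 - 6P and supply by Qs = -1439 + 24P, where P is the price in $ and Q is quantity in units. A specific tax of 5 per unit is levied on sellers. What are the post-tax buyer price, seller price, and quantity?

P_b = 67, P_s = 62, Q = 49

With a tax of 5 on sellers, they supply based on the net price P_s = P_b - 5, so Qs = -1559 + 24P_b.
Equate demand and the shifted supply: 451 - 6P_b = -1559 + 24P_b, giving 30P_b = 2010, so P_b = 67.
Then P_s = 67 - 5 = 62 and Q = 451 - 6(67) = 49.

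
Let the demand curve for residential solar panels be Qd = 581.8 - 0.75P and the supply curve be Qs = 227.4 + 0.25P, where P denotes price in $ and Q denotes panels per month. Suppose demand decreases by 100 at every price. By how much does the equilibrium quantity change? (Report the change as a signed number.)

At equilibrium Qd = Qs, so 581.8 - 0.75P = 227.4 + 0.25P; collecting terms, 354.4 = P and P* = 354.4.
Substitute back: Q* = 581.8 - 0.75(354.4) = 316.
After the shift, demand is Qd = 481.8 - 0.75P.
Re-solving, P = 254.4 gives P = 254.4 and Q = 291.
ΔQ = 291 - 316 = -25.

ΔQ = -25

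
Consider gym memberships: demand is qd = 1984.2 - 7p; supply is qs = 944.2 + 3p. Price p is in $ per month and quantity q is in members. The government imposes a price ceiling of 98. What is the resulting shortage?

Shortage = 60

With p fixed at 98, quantity demanded is 1298.2 and quantity supplied is 1238.2.
Shortage = qd - qs = 1298.2 - 1238.2 = 60.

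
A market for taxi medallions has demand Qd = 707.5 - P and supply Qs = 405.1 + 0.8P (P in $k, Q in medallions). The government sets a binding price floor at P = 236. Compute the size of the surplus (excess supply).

Evaluating both curves at the floor price 236 gives Qd = 471.5, Qs = 593.9.
Surplus = Qs - Qd = 593.9 - 471.5 = 122.4.

Surplus = 122.4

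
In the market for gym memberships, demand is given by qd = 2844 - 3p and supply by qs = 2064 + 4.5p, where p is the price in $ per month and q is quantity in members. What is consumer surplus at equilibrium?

Equating demand and supply, 2844 - 3p = 2064 + 4.5p gives 7.5p = 780, so p* = 104.
From the demand curve, q* = 2844 - 3(104) = 2532.
Demand choke price (qd = 0): p = 2844/3 = 948. Consumer surplus = ½ × (948 - 104) × 2532 = 1068504.

Consumer surplus = 1068504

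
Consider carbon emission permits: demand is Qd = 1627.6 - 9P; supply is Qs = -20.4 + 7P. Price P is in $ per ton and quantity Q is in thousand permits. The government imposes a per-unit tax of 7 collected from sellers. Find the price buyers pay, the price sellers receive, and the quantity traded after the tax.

Sellers keep P_s = P_b - 7 per unit, so supply in terms of the buyer price is Qs = -69.4 + 7P_b.
Equate demand and the shifted supply: 1627.6 - 9P_b = -69.4 + 7P_b, giving 16P_b = 1697, so P_b = 106.0625.
So P_s = 99.0625 and the quantity traded is Q = 1627.6 - 9(106.0625) = 673.0375.

P_b = 106.0625, P_s = 99.0625, Q = 673.0375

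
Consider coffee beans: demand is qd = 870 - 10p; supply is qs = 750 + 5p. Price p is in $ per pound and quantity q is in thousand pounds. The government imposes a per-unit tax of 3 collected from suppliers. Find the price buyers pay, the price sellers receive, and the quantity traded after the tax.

p_b = 9, p_s = 6, q = 780

The tax drives a wedge p_b - p_s = 3. Substituting p_s = p_b - 3 into supply: qs = 735 + 5p_b.
Equate demand and the shifted supply: 870 - 10p_b = 735 + 5p_b, giving 15p_b = 135, so p_b = 9.
Then p_s = 9 - 3 = 6 and q = 870 - 10(9) = 780.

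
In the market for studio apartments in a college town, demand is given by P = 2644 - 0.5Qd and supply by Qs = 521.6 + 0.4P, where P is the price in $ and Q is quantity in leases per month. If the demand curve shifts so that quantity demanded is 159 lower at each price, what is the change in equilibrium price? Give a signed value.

Inverting to quantity form: Qd = 5288 - 2P.
Set Qd = Qs: 5288 - 2P = 521.6 + 0.4P, so 4766.4 = 2.4P and P* = 1986.
Substitute back: Q* = 5288 - 2(1986) = 1316.
After the shift, demand is Qd = 5129 - 2P.
Re-solving, 2.4P = 4607.4 gives P = 1919.75 and Q = 1289.5.
ΔP = 1919.75 - 1986 = -66.25.

ΔP = -66.25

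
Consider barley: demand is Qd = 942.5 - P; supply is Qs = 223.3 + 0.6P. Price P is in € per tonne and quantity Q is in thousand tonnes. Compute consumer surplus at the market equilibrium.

At equilibrium Qd = Qs, so 942.5 - P = 223.3 + 0.6P; collecting terms, 719.2 = 1.6P and P* = 449.5.
Substitute back: Q* = 942.5 - 449.5 = 493.
Demand choke price (Qd = 0): P = 942.5. Consumer surplus = ½ × (942.5 - 449.5) × 493 = 121524.5.

Consumer surplus = 121524.5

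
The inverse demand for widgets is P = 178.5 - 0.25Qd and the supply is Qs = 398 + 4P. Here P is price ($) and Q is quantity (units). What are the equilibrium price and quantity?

Rewriting in direct form: Qd = 714 - 4P.
At equilibrium Qd = Qs, so 714 - 4P = 398 + 4P; collecting terms, 316 = 8P and P* = 39.5.
Then Q* = 714 - 4(39.5) = 556.

P* = 39.5, Q* = 556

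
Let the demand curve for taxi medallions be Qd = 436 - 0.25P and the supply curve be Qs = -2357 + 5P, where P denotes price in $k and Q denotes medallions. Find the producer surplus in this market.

Producer surplus = 9180.9

Equating demand and supply, 436 - 0.25P = -2357 + 5P gives 5.25P = 2793, so P* = 532.
Substitute back: Q* = 436 - 0.25(532) = 303.
Supply choke price (Qs = 0): P = 471.4. Producer surplus = ½ × (532 - 471.4) × 303 = 9180.9.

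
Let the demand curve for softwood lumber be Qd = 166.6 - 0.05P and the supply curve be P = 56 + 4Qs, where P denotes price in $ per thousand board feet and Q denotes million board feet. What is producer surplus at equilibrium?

Solving each curve for Q: Qs = -14 + 0.25P.
The market clears where 166.6 - 0.05P = -14 + 0.25P. Rearranging, 0.3P = 180.6, hence P* = 602.
Plugging P* into demand: Q* = 166.6 - 0.05(602) = 136.5.
Supply choke price (Qs = 0): P = 56. Producer surplus = ½ × (602 - 56) × 136.5 = 37264.5.

Producer surplus = 37264.5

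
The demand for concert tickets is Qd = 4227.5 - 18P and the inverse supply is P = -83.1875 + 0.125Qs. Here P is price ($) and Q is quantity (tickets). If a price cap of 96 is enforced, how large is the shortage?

Inverting to quantity form: Qs = 665.5 + 8P.
At P = 96: Qd = 2499.5 and Qs = 1433.5.
Shortage = Qd - Qs = 2499.5 - 1433.5 = 1066.

Shortage = 1066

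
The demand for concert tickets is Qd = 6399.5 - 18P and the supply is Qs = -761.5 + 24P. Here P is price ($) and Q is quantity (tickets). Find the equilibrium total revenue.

At equilibrium Qd = Qs, so 6399.5 - 18P = -761.5 + 24P; collecting terms, 7161 = 42P and P* = 170.5.
Then Q* = 6399.5 - 18(170.5) = 3330.5.
Total revenue = P* × Q* = 170.5 × 3330.5 = 567850.25.

Total revenue = 567850.25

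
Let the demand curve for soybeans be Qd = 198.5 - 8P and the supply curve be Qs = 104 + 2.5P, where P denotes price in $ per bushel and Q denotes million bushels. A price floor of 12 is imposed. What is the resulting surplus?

Surplus = 31.5

At P = 12: Qd = 102.5 and Qs = 134.
Surplus = Qs - Qd = 134 - 102.5 = 31.5.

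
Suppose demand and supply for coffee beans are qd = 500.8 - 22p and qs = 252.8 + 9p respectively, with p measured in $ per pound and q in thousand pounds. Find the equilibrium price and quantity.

Set qd = qs: 500.8 - 22p = 252.8 + 9p, so 248 = 31p and p* = 8.
Substitute back: q* = 500.8 - 22(8) = 324.8.

p* = 8, q* = 324.8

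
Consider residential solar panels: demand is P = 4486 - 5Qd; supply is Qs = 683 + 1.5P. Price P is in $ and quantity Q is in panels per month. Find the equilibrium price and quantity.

P* = 126, Q* = 872

Solving each curve for Q: Qd = 897.2 - 0.2P.
Equating demand and supply, 897.2 - 0.2P = 683 + 1.5P gives 1.7P = 214.2, so P* = 126.
Substitute back: Q* = 897.2 - 0.2(126) = 872.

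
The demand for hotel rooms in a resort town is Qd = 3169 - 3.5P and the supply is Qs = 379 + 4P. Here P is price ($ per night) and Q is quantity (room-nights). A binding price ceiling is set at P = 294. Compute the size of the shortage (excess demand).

Shortage = 585

At P = 294: Qd = 2140 and Qs = 1555.
Shortage = Qd - Qs = 2140 - 1555 = 585.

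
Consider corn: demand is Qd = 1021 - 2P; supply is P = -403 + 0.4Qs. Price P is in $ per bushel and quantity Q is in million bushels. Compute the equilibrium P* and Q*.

In direct form, Qs = 1007.5 + 2.5P.
Set Qd = Qs: 1021 - 2P = 1007.5 + 2.5P, so 13.5 = 4.5P and P* = 3.
Substitute back: Q* = 1021 - 2(3) = 1015.

P* = 3, Q* = 1015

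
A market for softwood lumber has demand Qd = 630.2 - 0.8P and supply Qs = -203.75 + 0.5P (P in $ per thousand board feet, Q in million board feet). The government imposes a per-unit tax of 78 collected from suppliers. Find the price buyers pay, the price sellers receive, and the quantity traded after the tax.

With a tax of 78 on suppliers, they supply based on the net price P_s = P_b - 78, so Qs = -242.75 + 0.5P_b.
Set Qd = Qs: 630.2 - 0.8P_b = -242.75 + 0.5P_b, so 872.95 = 1.3P_b and P_b = 671.5.
So P_s = 593.5 and the quantity traded is Q = 630.2 - 0.8(671.5) = 93.

P_b = 671.5, P_s = 593.5, Q = 93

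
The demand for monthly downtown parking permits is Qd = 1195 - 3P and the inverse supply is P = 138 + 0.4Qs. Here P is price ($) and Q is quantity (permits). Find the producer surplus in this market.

Producer surplus = 25205

Inverting to quantity form: Qs = -345 + 2.5P.
At equilibrium Qd = Qs, so 1195 - 3P = -345 + 2.5P; collecting terms, 1540 = 5.5P and P* = 280.
Plugging P* into demand: Q* = 1195 - 3(280) = 355.
Supply choke price (Qs = 0): P = 138. Producer surplus = ½ × (280 - 138) × 355 = 25205.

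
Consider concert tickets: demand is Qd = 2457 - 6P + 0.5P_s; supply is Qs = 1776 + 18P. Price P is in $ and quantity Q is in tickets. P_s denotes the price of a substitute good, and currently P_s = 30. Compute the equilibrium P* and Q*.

P* = 29, Q* = 2298

With P_s = 30, demand is Qd = 2472 - 6P.
Set Qd = Qs: 2472 - 6P = 1776 + 18P, so 696 = 24P and P* = 29.
From the demand curve, Q* = 2472 - 6(29) = 2298.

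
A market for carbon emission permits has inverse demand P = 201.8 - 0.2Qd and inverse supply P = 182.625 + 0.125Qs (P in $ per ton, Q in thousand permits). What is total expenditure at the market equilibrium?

Inverting to quantity form: Qd = 1009 - 5P and Qs = -1461 + 8P.
Set Qd = Qs: 1009 - 5P = -1461 + 8P, so 2470 = 13P and P* = 190.
Plugging P* into demand: Q* = 1009 - 5(190) = 59.
Total expenditure = P* × Q* = 190 × 59 = 11210.

Total expenditure = 11210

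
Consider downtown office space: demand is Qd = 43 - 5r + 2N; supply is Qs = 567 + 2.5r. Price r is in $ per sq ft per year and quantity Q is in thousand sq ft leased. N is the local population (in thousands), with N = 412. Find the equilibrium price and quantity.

r* = 40, Q* = 667

With N = 412, demand is Qd = 867 - 5r.
Set Qd = Qs: 867 - 5r = 567 + 2.5r, so 300 = 7.5r and r* = 40.
Substitute back: Q* = 867 - 5(40) = 667.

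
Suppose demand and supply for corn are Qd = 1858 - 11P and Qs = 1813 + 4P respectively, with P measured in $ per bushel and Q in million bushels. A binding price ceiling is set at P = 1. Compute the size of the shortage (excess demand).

Evaluating both curves at the ceiling price 1 gives Qd = 1847, Qs = 1817.
Shortage = Qd - Qs = 1847 - 1817 = 30.

Shortage = 30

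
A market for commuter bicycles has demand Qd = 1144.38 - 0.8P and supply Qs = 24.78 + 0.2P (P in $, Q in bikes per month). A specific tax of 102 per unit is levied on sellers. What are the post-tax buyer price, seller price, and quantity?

The tax drives a wedge P_b - P_s = 102. Substituting P_s = P_b - 102 into supply: Qs = 4.38 + 0.2P_b.
Market clearing requires 1144.38 - 0.8P_b = 4.38 + 0.2P_b; hence 1140 = P_b and P_b = 1140.
So P_s = 1038 and the quantity traded is Q = 1144.38 - 0.8(1140) = 232.38.

P_b = 1140, P_s = 1038, Q = 232.38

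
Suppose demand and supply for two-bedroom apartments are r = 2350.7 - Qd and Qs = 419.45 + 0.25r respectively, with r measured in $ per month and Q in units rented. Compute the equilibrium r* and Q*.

Inverting to quantity form: Qd = 2350.7 - r.
Set Qd = Qs: 2350.7 - r = 419.45 + 0.25r, so 1931.25 = 1.25r and r* = 1545.
Plugging r* into demand: Q* = 2350.7 - 1545 = 805.7.

r* = 1545, Q* = 805.7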